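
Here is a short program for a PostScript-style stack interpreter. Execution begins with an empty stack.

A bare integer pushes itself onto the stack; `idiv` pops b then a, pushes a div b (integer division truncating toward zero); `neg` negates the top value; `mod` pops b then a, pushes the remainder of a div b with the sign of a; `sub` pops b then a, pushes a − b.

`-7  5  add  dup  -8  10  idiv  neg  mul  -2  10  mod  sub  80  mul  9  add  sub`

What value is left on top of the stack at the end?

-7   : [-7]
5    : [-7, 5]
add  : [-2]
dup  : [-2, -2]
-8   : [-2, -2, -8]
10   : [-2, -2, -8, 10]
idiv : [-2, -2, 0]
neg  : [-2, -2, 0]
mul  : [-2, 0]
-2   : [-2, 0, -2]
10   : [-2, 0, -2, 10]
mod  : [-2, 0, -2]
sub  : [-2, 2]
80   : [-2, 2, 80]
mul  : [-2, 160]
9    : [-2, 160, 9]
add  : [-2, 169]
sub  : [-171]

-171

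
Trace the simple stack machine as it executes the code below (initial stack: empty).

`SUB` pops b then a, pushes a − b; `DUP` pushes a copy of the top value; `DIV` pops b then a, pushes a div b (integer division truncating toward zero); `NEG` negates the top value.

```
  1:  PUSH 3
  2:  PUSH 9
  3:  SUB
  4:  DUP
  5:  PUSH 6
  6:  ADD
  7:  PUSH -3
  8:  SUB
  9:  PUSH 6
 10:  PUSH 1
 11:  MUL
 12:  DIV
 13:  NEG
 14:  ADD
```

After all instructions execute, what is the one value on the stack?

PUSH 3   [3]
PUSH 9   [3, 9]
SUB      [-6]
DUP      [-6, -6]
PUSH 6   [-6, -6, 6]
ADD      [-6, 0]
PUSH -3  [-6, 0, -3]
SUB      [-6, 3]
PUSH 6   [-6, 3, 6]
PUSH 1   [-6, 3, 6, 1]
MUL      [-6, 3, 6]
DIV      [-6, 0]
NEG      [-6, 0]
ADD      [-6]

-6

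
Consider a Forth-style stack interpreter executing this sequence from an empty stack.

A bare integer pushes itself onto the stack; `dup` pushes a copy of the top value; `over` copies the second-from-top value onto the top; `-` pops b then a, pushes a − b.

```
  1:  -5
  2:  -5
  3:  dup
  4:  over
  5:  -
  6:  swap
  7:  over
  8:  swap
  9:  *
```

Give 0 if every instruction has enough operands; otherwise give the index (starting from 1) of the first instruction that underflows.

-5   -> -5
-5   -> -5 -5
dup  -> -5 -5 -5
over -> -5 -5 -5 -5
-    -> -5 -5 0
swap -> -5 0 -5
over -> -5 0 -5 0
swap -> -5 0 0 -5
*    -> -5 0 0

0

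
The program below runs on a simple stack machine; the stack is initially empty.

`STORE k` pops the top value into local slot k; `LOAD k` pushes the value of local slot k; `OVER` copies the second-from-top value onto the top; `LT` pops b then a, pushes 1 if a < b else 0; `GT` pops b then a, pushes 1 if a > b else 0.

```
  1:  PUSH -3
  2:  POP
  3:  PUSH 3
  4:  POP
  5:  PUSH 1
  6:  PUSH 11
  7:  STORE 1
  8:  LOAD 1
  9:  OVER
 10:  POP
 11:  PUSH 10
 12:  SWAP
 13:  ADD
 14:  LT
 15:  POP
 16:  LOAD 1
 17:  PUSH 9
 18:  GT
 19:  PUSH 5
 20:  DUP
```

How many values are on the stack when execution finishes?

3

PUSH -3 -> -3
POP     -> (empty)
PUSH 3  -> 3
POP     -> (empty)
PUSH 1  -> 1
PUSH 11 -> 1 11
STORE 1 -> 1
LOAD 1  -> 1 11
OVER    -> 1 11 1
POP     -> 1 11
PUSH 10 -> 1 11 10
SWAP    -> 1 10 11
ADD     -> 1 21
LT      -> 1
POP     -> (empty)
LOAD 1  -> 11
PUSH 9  -> 11 9
GT      -> 1
PUSH 5  -> 1 5
DUP     -> 1 5 5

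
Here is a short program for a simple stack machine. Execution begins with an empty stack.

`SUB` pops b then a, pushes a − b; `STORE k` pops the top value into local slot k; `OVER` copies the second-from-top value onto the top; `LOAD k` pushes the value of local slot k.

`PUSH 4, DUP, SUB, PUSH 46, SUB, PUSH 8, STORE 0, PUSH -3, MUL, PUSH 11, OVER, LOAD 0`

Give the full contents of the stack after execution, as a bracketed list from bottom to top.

[138, 11, 138, 8]

PUSH 4   [4]
DUP      [4, 4]
SUB      [0]
PUSH 46  [0, 46]
SUB      [-46]
PUSH 8   [-46, 8]
STORE 0  [-46]
PUSH -3  [-46, -3]
MUL      [138]
PUSH 11  [138, 11]
OVER     [138, 11, 138]
LOAD 0   [138, 11, 138, 8]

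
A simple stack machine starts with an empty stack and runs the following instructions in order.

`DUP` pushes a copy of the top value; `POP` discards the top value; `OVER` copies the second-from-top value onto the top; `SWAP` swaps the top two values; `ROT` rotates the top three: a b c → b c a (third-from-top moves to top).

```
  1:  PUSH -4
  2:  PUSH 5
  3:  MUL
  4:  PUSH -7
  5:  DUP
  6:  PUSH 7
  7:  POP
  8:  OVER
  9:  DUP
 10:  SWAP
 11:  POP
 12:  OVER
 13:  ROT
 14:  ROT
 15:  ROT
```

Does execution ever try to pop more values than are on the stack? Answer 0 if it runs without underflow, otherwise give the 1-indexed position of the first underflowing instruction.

PUSH -4 → -4
PUSH 5  → -4 5
MUL     → -20
PUSH -7 → -20 -7
DUP     → -20 -7 -7
PUSH 7  → -20 -7 -7 7
POP     → -20 -7 -7
OVER    → -20 -7 -7 -7
DUP     → -20 -7 -7 -7 -7
SWAP    → -20 -7 -7 -7 -7
POP     → -20 -7 -7 -7
OVER    → -20 -7 -7 -7 -7
ROT     → -20 -7 -7 -7 -7
ROT     → -20 -7 -7 -7 -7
ROT     → -20 -7 -7 -7 -7

0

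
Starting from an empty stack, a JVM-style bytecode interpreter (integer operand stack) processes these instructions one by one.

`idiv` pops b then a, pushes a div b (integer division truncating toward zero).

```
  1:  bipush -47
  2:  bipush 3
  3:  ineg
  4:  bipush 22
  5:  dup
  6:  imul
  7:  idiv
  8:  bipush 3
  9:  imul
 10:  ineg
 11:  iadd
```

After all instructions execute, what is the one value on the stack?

bipush -47 : [-47]
bipush 3   : [-47, 3]
ineg       : [-47, -3]
bipush 22  : [-47, -3, 22]
dup        : [-47, -3, 22, 22]
imul       : [-47, -3, 484]
idiv       : [-47, 0]
bipush 3   : [-47, 0, 3]
imul       : [-47, 0]
ineg       : [-47, 0]
iadd       : [-47]

-47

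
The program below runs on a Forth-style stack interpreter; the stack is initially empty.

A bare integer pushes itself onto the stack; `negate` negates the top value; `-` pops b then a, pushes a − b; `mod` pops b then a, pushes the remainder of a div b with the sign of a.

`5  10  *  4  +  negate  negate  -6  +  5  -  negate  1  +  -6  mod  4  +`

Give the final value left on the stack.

4

5      : [5]
10     : [5, 10]
*      : [50]
4      : [50, 4]
+      : [54]
negate : [-54]
negate : [54]
-6     : [54, -6]
+      : [48]
5      : [48, 5]
-      : [43]
negate : [-43]
1      : [-43, 1]
+      : [-42]
-6     : [-42, -6]
mod    : [0]
4      : [0, 4]
+      : [4]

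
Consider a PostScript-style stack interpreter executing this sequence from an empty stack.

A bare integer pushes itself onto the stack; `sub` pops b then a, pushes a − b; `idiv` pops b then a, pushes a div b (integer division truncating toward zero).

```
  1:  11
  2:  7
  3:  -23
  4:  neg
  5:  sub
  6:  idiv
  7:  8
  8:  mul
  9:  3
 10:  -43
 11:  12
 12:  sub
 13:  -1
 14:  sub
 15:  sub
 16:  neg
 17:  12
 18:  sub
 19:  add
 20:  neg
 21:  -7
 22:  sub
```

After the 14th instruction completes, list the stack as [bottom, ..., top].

11   → [11]
7    → [11, 7]
-23  → [11, 7, -23]
neg  → [11, 7, 23]
sub  → [11, -16]
idiv → [0]
8    → [0, 8]
mul  → [0]
3    → [0, 3]
-43  → [0, 3, -43]
12   → [0, 3, -43, 12]
sub  → [0, 3, -55]
-1   → [0, 3, -55, -1]
sub  → [0, 3, -54]

[0, 3, -54]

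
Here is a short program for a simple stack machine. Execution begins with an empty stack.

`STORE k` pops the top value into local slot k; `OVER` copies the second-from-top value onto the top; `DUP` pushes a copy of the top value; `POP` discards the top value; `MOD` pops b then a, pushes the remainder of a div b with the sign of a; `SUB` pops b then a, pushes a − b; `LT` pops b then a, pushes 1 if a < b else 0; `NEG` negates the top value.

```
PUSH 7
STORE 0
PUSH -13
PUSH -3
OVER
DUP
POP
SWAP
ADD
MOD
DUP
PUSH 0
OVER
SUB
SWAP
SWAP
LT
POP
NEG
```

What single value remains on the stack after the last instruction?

13

PUSH 7   -> 7
STORE 0  -> (empty)
PUSH -13 -> -13
PUSH -3  -> -13 -3
OVER     -> -13 -3 -13
DUP      -> -13 -3 -13 -13
POP      -> -13 -3 -13
SWAP     -> -13 -13 -3
ADD      -> -13 -16
MOD      -> -13
DUP      -> -13 -13
PUSH 0   -> -13 -13 0
OVER     -> -13 -13 0 -13
SUB      -> -13 -13 13
SWAP     -> -13 13 -13
SWAP     -> -13 -13 13
LT       -> -13 1
POP      -> -13
NEG      -> 13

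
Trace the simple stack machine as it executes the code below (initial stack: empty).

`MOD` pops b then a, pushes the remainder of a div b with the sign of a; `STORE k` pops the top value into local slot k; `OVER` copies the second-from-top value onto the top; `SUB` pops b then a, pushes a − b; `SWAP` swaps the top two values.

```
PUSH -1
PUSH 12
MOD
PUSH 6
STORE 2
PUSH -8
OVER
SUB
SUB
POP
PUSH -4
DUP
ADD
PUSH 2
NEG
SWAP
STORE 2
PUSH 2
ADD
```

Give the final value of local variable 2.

-8

PUSH -1 -> -1
PUSH 12 -> -1 12
MOD     -> -1
PUSH 6  -> -1 6
STORE 2 -> -1
PUSH -8 -> -1 -8
OVER    -> -1 -8 -1
SUB     -> -1 -7
SUB     -> 6
POP     -> (empty)
PUSH -4 -> -4
DUP     -> -4 -4
ADD     -> -8
PUSH 2  -> -8 2
NEG     -> -8 -2
SWAP    -> -2 -8
STORE 2 -> -2
PUSH 2  -> -2 2
ADD     -> 0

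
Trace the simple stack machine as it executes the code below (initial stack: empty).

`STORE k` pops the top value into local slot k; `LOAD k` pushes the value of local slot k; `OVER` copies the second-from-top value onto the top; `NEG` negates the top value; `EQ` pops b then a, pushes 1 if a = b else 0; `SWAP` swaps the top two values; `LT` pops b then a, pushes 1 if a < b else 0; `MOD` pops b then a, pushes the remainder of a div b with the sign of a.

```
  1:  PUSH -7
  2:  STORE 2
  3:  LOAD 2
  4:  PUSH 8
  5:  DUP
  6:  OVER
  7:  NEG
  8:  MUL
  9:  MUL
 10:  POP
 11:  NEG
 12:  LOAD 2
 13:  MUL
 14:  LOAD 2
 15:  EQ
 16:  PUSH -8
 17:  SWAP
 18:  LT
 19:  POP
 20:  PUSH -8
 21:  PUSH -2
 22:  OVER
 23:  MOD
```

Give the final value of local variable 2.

-7

PUSH -7 → -7
STORE 2 → (empty)
LOAD 2  → -7
PUSH 8  → -7 8
DUP     → -7 8 8
OVER    → -7 8 8 8
NEG     → -7 8 8 -8
MUL     → -7 8 -64
MUL     → -7 -512
POP     → -7
NEG     → 7
LOAD 2  → 7 -7
MUL     → -49
LOAD 2  → -49 -7
EQ      → 0
PUSH -8 → 0 -8
SWAP    → -8 0
LT      → 1
POP     → (empty)
PUSH -8 → -8
PUSH -2 → -8 -2
OVER    → -8 -2 -8
MOD     → -8 -2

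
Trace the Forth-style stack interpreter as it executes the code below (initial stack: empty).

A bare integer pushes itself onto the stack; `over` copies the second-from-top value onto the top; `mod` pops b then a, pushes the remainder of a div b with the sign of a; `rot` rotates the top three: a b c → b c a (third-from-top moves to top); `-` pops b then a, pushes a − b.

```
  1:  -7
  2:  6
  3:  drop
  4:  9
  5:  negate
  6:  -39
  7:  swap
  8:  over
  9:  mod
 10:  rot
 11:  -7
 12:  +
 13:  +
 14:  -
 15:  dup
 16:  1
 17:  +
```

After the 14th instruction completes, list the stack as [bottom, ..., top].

[-16]

-7     : -7
6      : -7 6
drop   : -7
9      : -7 9
negate : -7 -9
-39    : -7 -9 -39
swap   : -7 -39 -9
over   : -7 -39 -9 -39
mod    : -7 -39 -9
rot    : -39 -9 -7
-7     : -39 -9 -7 -7
+      : -39 -9 -14
+      : -39 -23
-      : -16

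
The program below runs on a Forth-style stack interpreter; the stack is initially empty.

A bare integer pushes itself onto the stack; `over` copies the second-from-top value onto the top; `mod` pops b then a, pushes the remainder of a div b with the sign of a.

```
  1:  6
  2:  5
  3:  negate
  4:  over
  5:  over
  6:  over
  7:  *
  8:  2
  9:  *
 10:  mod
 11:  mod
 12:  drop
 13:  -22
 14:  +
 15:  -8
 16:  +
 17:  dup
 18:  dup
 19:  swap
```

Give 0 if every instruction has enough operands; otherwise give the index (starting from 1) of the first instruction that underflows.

0

6       6
5       6 5
negate  6 -5
over    6 -5 6
over    6 -5 6 -5
over    6 -5 6 -5 6
*       6 -5 6 -30
2       6 -5 6 -30 2
*       6 -5 6 -60
mod     6 -5 6
mod     6 -5
drop    6
-22     6 -22
+       -16
-8      -16 -8
+       -24
dup     -24 -24
dup     -24 -24 -24
swap    -24 -24 -24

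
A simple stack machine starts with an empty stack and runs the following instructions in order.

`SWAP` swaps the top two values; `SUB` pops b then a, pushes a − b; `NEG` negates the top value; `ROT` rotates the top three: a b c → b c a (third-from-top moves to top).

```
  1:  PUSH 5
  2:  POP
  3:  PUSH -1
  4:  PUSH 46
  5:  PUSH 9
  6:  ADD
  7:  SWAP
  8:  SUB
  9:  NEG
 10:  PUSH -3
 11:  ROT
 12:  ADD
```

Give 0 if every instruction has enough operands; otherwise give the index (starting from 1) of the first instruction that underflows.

PUSH 5   5
POP      (empty)
PUSH -1  -1
PUSH 46  -1 46
PUSH 9   -1 46 9
ADD      -1 55
SWAP     55 -1
SUB      56
NEG      -56
PUSH -3  -56 -3
ROT  — needs 3 operands, stack has 2 → underflow

11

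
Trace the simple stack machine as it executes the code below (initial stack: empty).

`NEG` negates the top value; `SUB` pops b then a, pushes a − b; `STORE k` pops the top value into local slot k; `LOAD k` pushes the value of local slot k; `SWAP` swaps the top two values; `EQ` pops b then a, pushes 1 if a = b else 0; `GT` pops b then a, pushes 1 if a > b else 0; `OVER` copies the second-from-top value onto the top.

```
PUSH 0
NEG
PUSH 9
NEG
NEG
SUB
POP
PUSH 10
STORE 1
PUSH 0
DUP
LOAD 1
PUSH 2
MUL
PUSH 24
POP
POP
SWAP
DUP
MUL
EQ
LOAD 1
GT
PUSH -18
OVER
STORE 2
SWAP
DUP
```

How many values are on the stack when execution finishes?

3

PUSH 0    0
NEG       0
PUSH 9    0 9
NEG       0 -9
NEG       0 9
SUB       -9
POP       (empty)
PUSH 10   10
STORE 1   (empty)
PUSH 0    0
DUP       0 0
LOAD 1    0 0 10
PUSH 2    0 0 10 2
MUL       0 0 20
PUSH 24   0 0 20 24
POP       0 0 20
POP       0 0
SWAP      0 0
DUP       0 0 0
MUL       0 0
EQ        1
LOAD 1    1 10
GT        0
PUSH -18  0 -18
OVER      0 -18 0
STORE 2   0 -18
SWAP      -18 0
DUP       -18 0 0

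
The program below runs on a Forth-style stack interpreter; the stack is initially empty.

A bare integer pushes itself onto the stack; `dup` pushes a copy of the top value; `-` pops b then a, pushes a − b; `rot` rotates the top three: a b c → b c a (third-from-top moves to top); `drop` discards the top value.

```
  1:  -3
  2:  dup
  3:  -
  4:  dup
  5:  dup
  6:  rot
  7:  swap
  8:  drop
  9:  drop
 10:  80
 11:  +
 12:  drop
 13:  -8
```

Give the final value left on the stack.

-3   : -3
dup  : -3 -3
-    : 0
dup  : 0 0
dup  : 0 0 0
rot  : 0 0 0
swap : 0 0 0
drop : 0 0
drop : 0
80   : 0 80
+    : 80
drop : (empty)
-8   : -8

-8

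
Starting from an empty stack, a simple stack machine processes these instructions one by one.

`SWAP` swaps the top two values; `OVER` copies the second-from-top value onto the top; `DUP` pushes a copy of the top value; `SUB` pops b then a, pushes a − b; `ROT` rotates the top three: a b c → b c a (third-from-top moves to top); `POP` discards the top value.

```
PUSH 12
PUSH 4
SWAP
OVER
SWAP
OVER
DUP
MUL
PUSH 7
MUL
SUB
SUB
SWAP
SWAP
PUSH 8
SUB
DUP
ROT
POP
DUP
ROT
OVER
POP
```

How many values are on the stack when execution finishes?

PUSH 12 -> 12
PUSH 4  -> 12 4
SWAP    -> 4 12
OVER    -> 4 12 4
SWAP    -> 4 4 12
OVER    -> 4 4 12 4
DUP     -> 4 4 12 4 4
MUL     -> 4 4 12 16
PUSH 7  -> 4 4 12 16 7
MUL     -> 4 4 12 112
SUB     -> 4 4 -100
SUB     -> 4 104
SWAP    -> 104 4
SWAP    -> 4 104
PUSH 8  -> 4 104 8
SUB     -> 4 96
DUP     -> 4 96 96
ROT     -> 96 96 4
POP     -> 96 96
DUP     -> 96 96 96
ROT     -> 96 96 96
OVER    -> 96 96 96 96
POP     -> 96 96 96

3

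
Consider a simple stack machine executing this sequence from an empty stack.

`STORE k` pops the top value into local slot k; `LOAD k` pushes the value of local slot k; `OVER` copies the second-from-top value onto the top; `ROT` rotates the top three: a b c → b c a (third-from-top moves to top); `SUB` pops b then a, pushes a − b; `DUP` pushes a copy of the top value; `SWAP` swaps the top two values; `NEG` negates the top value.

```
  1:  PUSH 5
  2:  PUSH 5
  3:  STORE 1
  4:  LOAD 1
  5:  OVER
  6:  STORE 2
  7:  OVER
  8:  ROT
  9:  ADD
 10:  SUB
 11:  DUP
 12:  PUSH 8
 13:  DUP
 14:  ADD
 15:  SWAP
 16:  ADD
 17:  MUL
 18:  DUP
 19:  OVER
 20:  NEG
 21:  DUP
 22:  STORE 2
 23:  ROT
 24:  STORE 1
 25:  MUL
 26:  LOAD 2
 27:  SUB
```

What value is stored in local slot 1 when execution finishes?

-55

PUSH 5   [5]
PUSH 5   [5, 5]
STORE 1  [5]
LOAD 1   [5, 5]
OVER     [5, 5, 5]
STORE 2  [5, 5]
OVER     [5, 5, 5]
ROT      [5, 5, 5]
ADD      [5, 10]
SUB      [-5]
DUP      [-5, -5]
PUSH 8   [-5, -5, 8]
DUP      [-5, -5, 8, 8]
ADD      [-5, -5, 16]
SWAP     [-5, 16, -5]
ADD      [-5, 11]
MUL      [-55]
DUP      [-55, -55]
OVER     [-55, -55, -55]
NEG      [-55, -55, 55]
DUP      [-55, -55, 55, 55]
STORE 2  [-55, -55, 55]
ROT      [-55, 55, -55]
STORE 1  [-55, 55]
MUL      [-3025]
LOAD 2   [-3025, 55]
SUB      [-3080]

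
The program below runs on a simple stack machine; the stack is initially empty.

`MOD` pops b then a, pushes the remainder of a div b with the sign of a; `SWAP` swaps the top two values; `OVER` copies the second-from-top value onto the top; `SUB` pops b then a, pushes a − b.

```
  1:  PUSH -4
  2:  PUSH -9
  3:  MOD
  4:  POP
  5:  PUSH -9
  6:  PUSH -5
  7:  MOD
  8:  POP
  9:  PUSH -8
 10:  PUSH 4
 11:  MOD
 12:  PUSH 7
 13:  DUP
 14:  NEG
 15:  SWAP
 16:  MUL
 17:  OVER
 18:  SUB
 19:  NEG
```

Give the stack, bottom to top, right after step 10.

PUSH -4 → -4
PUSH -9 → -4 -9
MOD     → -4
POP     → (empty)
PUSH -9 → -9
PUSH -5 → -9 -5
MOD     → -4
POP     → (empty)
PUSH -8 → -8
PUSH 4  → -8 4

[-8, 4]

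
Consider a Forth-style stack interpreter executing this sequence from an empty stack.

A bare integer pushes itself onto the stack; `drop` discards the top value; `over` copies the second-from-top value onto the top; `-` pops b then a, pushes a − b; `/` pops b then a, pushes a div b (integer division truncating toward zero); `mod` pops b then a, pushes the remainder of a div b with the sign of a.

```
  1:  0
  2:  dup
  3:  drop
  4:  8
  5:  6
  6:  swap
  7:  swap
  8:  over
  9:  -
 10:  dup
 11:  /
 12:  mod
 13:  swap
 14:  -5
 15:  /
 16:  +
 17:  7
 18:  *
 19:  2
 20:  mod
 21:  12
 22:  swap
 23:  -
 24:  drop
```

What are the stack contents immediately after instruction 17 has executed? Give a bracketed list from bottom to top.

0    → [0]
dup  → [0, 0]
drop → [0]
8    → [0, 8]
6    → [0, 8, 6]
swap → [0, 6, 8]
swap → [0, 8, 6]
over → [0, 8, 6, 8]
-    → [0, 8, -2]
dup  → [0, 8, -2, -2]
/    → [0, 8, 1]
mod  → [0, 0]
swap → [0, 0]
-5   → [0, 0, -5]
/    → [0, 0]
+    → [0]
7    → [0, 7]

[0, 7]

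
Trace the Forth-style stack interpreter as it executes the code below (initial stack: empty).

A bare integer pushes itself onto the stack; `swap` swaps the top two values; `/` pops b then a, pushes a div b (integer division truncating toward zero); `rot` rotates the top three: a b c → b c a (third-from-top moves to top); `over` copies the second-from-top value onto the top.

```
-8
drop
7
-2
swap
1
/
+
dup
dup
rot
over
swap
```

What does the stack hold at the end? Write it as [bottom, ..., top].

[5, 5, 5, 5]

-8   → -8
drop → (empty)
7    → 7
-2   → 7 -2
swap → -2 7
1    → -2 7 1
/    → -2 7
+    → 5
dup  → 5 5
dup  → 5 5 5
rot  → 5 5 5
over → 5 5 5 5
swap → 5 5 5 5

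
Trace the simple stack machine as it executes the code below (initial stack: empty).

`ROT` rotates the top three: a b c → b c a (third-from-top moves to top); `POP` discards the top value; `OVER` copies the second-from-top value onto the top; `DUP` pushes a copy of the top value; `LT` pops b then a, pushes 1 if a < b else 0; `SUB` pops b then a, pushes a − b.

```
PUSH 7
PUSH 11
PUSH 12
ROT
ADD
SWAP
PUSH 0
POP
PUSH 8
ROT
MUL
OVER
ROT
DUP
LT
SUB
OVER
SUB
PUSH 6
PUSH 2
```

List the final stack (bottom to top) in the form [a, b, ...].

[152, -141, 6, 2]

PUSH 7  -> [7]
PUSH 11 -> [7, 11]
PUSH 12 -> [7, 11, 12]
ROT     -> [11, 12, 7]
ADD     -> [11, 19]
SWAP    -> [19, 11]
PUSH 0  -> [19, 11, 0]
POP     -> [19, 11]
PUSH 8  -> [19, 11, 8]
ROT     -> [11, 8, 19]
MUL     -> [11, 152]
OVER    -> [11, 152, 11]
ROT     -> [152, 11, 11]
DUP     -> [152, 11, 11, 11]
LT      -> [152, 11, 0]
SUB     -> [152, 11]
OVER    -> [152, 11, 152]
SUB     -> [152, -141]
PUSH 6  -> [152, -141, 6]
PUSH 2  -> [152, -141, 6, 2]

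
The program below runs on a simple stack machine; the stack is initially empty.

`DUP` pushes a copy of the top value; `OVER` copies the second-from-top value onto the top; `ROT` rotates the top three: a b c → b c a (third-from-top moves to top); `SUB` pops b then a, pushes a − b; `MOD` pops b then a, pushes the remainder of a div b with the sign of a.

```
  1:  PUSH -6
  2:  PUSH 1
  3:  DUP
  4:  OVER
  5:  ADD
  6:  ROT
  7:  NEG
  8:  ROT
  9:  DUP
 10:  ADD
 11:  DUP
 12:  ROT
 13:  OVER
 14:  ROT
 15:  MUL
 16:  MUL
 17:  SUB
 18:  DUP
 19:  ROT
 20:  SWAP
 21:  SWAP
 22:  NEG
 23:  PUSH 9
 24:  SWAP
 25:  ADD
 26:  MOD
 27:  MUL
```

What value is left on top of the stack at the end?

22

PUSH -6 : -6
PUSH 1  : -6 1
DUP     : -6 1 1
OVER    : -6 1 1 1
ADD     : -6 1 2
ROT     : 1 2 -6
NEG     : 1 2 6
ROT     : 2 6 1
DUP     : 2 6 1 1
ADD     : 2 6 2
DUP     : 2 6 2 2
ROT     : 2 2 2 6
OVER    : 2 2 2 6 2
ROT     : 2 2 6 2 2
MUL     : 2 2 6 4
MUL     : 2 2 24
SUB     : 2 -22
DUP     : 2 -22 -22
ROT     : -22 -22 2
SWAP    : -22 2 -22
SWAP    : -22 -22 2
NEG     : -22 -22 -2
PUSH 9  : -22 -22 -2 9
SWAP    : -22 -22 9 -2
ADD     : -22 -22 7
MOD     : -22 -1
MUL     : 22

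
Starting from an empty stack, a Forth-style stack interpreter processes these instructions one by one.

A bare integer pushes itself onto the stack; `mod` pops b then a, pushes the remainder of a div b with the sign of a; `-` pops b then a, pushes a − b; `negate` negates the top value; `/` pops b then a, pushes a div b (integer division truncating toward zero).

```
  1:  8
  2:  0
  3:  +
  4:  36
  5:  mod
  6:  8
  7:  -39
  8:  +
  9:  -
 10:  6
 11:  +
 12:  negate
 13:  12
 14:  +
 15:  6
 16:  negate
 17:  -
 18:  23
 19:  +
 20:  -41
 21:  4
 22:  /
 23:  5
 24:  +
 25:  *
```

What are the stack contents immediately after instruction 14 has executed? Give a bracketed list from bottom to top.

[-33]

8      → 8
0      → 8 0
+      → 8
36     → 8 36
mod    → 8
8      → 8 8
-39    → 8 8 -39
+      → 8 -31
-      → 39
6      → 39 6
+      → 45
negate → -45
12     → -45 12
+      → -33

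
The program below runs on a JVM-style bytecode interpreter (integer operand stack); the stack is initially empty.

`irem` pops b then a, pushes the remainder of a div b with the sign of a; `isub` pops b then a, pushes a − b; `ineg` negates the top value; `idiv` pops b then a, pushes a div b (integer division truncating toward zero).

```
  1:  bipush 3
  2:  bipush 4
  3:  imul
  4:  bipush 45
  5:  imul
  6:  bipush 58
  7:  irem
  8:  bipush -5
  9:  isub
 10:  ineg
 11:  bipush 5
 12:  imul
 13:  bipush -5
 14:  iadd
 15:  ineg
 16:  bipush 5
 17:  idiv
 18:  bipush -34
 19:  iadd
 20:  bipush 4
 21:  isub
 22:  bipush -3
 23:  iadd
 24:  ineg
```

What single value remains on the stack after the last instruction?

17

bipush 3    [3]
bipush 4    [3, 4]
imul        [12]
bipush 45   [12, 45]
imul        [540]
bipush 58   [540, 58]
irem        [18]
bipush -5   [18, -5]
isub        [23]
ineg        [-23]
bipush 5    [-23, 5]
imul        [-115]
bipush -5   [-115, -5]
iadd        [-120]
ineg        [120]
bipush 5    [120, 5]
idiv        [24]
bipush -34  [24, -34]
iadd        [-10]
bipush 4    [-10, 4]
isub        [-14]
bipush -3   [-14, -3]
iadd        [-17]
ineg        [17]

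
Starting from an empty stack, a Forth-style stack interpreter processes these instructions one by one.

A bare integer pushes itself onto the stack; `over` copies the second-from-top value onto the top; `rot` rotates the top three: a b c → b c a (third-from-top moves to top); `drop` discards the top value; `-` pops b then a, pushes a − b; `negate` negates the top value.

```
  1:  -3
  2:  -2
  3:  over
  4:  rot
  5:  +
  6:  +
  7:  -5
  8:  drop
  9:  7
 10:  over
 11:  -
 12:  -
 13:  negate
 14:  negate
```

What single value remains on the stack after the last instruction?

-23

-3     : -3
-2     : -3 -2
over   : -3 -2 -3
rot    : -2 -3 -3
+      : -2 -6
+      : -8
-5     : -8 -5
drop   : -8
7      : -8 7
over   : -8 7 -8
-      : -8 15
-      : -23
negate : 23
negate : -23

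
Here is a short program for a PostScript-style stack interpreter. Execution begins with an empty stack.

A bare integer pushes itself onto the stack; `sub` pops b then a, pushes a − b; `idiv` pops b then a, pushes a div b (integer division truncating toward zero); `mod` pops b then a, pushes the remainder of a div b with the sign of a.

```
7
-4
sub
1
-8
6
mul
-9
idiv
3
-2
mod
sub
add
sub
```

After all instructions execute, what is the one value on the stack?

6

7     [7]
-4    [7, -4]
sub   [11]
1     [11, 1]
-8    [11, 1, -8]
6     [11, 1, -8, 6]
mul   [11, 1, -48]
-9    [11, 1, -48, -9]
idiv  [11, 1, 5]
3     [11, 1, 5, 3]
-2    [11, 1, 5, 3, -2]
mod   [11, 1, 5, 1]
sub   [11, 1, 4]
add   [11, 5]
sub   [6]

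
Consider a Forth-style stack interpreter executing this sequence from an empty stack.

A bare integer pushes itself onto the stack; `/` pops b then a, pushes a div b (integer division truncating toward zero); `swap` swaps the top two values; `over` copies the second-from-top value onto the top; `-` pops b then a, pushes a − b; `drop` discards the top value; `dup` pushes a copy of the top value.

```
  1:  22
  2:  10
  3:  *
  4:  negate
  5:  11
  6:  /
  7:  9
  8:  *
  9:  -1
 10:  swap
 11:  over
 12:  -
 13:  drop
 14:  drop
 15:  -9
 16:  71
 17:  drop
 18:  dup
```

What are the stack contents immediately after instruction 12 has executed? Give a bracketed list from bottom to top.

22     -> [22]
10     -> [22, 10]
*      -> [220]
negate -> [-220]
11     -> [-220, 11]
/      -> [-20]
9      -> [-20, 9]
*      -> [-180]
-1     -> [-180, -1]
swap   -> [-1, -180]
over   -> [-1, -180, -1]
-      -> [-1, -179]

[-1, -179]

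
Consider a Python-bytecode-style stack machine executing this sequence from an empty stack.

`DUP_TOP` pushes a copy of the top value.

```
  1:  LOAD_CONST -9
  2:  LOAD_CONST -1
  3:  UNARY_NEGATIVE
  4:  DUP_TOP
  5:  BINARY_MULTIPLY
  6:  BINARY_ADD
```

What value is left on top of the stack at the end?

LOAD_CONST -9    -9
LOAD_CONST -1    -9 -1
UNARY_NEGATIVE   -9 1
DUP_TOP          -9 1 1
BINARY_MULTIPLY  -9 1
BINARY_ADD       -8

-8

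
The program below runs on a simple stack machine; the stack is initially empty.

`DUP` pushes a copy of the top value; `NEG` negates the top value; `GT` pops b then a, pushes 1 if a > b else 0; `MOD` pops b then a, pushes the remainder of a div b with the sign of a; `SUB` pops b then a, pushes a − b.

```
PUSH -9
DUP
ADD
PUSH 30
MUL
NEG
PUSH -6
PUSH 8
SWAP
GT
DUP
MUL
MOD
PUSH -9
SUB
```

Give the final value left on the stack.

9

PUSH -9 → -9
DUP     → -9 -9
ADD     → -18
PUSH 30 → -18 30
MUL     → -540
NEG     → 540
PUSH -6 → 540 -6
PUSH 8  → 540 -6 8
SWAP    → 540 8 -6
GT      → 540 1
DUP     → 540 1 1
MUL     → 540 1
MOD     → 0
PUSH -9 → 0 -9
SUB     → 9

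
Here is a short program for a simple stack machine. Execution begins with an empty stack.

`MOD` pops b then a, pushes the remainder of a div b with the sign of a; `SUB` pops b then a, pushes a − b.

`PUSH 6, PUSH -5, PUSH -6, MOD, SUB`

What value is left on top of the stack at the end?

11

PUSH 6  -> [6]
PUSH -5 -> [6, -5]
PUSH -6 -> [6, -5, -6]
MOD     -> [6, -5]
SUB     -> [11]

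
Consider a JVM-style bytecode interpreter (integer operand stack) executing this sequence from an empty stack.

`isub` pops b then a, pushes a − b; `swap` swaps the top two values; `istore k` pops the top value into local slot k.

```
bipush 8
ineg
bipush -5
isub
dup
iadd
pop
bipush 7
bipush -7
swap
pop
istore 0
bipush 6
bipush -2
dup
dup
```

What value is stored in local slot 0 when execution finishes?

-7

bipush 8  -> 8
ineg      -> -8
bipush -5 -> -8 -5
isub      -> -3
dup       -> -3 -3
iadd      -> -6
pop       -> (empty)
bipush 7  -> 7
bipush -7 -> 7 -7
swap      -> -7 7
pop       -> -7
istore 0  -> (empty)
bipush 6  -> 6
bipush -2 -> 6 -2
dup       -> 6 -2 -2
dup       -> 6 -2 -2 -2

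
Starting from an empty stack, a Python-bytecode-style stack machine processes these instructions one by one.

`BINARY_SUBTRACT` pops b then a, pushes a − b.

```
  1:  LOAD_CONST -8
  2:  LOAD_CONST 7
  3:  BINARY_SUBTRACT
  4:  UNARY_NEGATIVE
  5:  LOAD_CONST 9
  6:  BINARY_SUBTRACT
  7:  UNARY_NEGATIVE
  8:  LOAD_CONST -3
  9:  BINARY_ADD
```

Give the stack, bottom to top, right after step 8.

[-6, -3]

LOAD_CONST -8   → -8
LOAD_CONST 7    → -8 7
BINARY_SUBTRACT → -15
UNARY_NEGATIVE  → 15
LOAD_CONST 9    → 15 9
BINARY_SUBTRACT → 6
UNARY_NEGATIVE  → -6
LOAD_CONST -3   → -6 -3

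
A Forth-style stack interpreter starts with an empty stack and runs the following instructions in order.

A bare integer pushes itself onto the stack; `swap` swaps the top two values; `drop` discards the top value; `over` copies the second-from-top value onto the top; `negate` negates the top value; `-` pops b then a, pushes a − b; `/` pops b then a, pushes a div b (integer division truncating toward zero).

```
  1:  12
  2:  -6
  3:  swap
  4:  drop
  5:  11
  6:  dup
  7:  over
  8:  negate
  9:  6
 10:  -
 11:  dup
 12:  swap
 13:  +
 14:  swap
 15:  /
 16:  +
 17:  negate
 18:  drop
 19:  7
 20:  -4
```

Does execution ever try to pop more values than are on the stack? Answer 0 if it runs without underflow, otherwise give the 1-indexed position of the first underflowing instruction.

0

12     → 12
-6     → 12 -6
swap   → -6 12
drop   → -6
11     → -6 11
dup    → -6 11 11
over   → -6 11 11 11
negate → -6 11 11 -11
6      → -6 11 11 -11 6
-      → -6 11 11 -17
dup    → -6 11 11 -17 -17
swap   → -6 11 11 -17 -17
+      → -6 11 11 -34
swap   → -6 11 -34 11
/      → -6 11 -3
+      → -6 8
negate → -6 -8
drop   → -6
7      → -6 7
-4     → -6 7 -4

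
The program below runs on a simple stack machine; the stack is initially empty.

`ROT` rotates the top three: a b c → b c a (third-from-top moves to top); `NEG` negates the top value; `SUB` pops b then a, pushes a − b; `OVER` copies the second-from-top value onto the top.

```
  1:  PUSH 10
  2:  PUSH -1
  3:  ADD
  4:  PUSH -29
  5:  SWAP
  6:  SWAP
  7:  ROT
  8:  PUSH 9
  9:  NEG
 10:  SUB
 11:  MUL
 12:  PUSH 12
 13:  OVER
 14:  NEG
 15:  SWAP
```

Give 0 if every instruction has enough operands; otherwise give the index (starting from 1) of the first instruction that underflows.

PUSH 10   [10]
PUSH -1   [10, -1]
ADD       [9]
PUSH -29  [9, -29]
SWAP      [-29, 9]
SWAP      [9, -29]
ROT  — needs 3 operands, stack has 2 → underflow

7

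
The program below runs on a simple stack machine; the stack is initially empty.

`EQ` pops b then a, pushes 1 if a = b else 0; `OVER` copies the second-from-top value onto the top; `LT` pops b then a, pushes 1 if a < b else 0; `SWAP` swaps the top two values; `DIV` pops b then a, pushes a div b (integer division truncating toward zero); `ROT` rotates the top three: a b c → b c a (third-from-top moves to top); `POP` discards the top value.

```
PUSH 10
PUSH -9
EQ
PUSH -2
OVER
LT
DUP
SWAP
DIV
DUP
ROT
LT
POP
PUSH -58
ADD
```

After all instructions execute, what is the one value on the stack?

-57

PUSH 10  : [10]
PUSH -9  : [10, -9]
EQ       : [0]
PUSH -2  : [0, -2]
OVER     : [0, -2, 0]
LT       : [0, 1]
DUP      : [0, 1, 1]
SWAP     : [0, 1, 1]
DIV      : [0, 1]
DUP      : [0, 1, 1]
ROT      : [1, 1, 0]
LT       : [1, 0]
POP      : [1]
PUSH -58 : [1, -58]
ADD      : [-57]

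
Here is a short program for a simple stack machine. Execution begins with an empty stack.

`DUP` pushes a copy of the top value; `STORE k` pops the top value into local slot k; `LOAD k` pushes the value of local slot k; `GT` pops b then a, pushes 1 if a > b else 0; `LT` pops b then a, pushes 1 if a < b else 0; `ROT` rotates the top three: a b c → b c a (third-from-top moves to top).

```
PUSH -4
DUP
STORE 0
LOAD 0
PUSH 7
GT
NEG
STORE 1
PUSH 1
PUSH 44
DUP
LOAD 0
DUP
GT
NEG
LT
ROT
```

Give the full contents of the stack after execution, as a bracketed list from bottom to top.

[-4, 44, 0, 1]

PUSH -4 -> -4
DUP     -> -4 -4
STORE 0 -> -4
LOAD 0  -> -4 -4
PUSH 7  -> -4 -4 7
GT      -> -4 0
NEG     -> -4 0
STORE 1 -> -4
PUSH 1  -> -4 1
PUSH 44 -> -4 1 44
DUP     -> -4 1 44 44
LOAD 0  -> -4 1 44 44 -4
DUP     -> -4 1 44 44 -4 -4
GT      -> -4 1 44 44 0
NEG     -> -4 1 44 44 0
LT      -> -4 1 44 0
ROT     -> -4 44 0 1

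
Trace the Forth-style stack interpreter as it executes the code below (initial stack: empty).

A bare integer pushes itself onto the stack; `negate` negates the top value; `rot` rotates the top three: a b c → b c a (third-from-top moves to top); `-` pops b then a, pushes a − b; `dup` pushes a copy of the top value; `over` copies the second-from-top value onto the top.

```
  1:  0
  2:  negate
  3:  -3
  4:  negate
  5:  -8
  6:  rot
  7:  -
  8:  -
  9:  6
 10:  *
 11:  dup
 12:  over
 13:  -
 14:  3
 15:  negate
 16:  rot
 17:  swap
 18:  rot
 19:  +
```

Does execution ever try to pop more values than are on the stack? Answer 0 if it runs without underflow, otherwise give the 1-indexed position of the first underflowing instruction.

0

0      -> 0
negate -> 0
-3     -> 0 -3
negate -> 0 3
-8     -> 0 3 -8
rot    -> 3 -8 0
-      -> 3 -8
-      -> 11
6      -> 11 6
*      -> 66
dup    -> 66 66
over   -> 66 66 66
-      -> 66 0
3      -> 66 0 3
negate -> 66 0 -3
rot    -> 0 -3 66
swap   -> 0 66 -3
rot    -> 66 -3 0
+      -> 66 -3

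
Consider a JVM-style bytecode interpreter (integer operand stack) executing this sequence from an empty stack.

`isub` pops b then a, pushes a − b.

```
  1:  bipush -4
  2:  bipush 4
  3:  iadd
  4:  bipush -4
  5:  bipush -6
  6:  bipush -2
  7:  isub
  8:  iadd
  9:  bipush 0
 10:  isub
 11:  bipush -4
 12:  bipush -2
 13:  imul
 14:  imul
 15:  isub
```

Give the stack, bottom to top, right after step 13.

[0, -8, 8]

bipush -4  -4
bipush 4   -4 4
iadd       0
bipush -4  0 -4
bipush -6  0 -4 -6
bipush -2  0 -4 -6 -2
isub       0 -4 -4
iadd       0 -8
bipush 0   0 -8 0
isub       0 -8
bipush -4  0 -8 -4
bipush -2  0 -8 -4 -2
imul       0 -8 8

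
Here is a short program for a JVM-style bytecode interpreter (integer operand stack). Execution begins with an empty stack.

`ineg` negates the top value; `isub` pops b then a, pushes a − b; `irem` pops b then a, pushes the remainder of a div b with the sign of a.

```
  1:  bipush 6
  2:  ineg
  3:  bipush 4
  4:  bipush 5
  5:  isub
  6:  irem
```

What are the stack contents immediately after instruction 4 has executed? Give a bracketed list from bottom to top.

[-6, 4, 5]

bipush 6 → 6
ineg     → -6
bipush 4 → -6 4
bipush 5 → -6 4 5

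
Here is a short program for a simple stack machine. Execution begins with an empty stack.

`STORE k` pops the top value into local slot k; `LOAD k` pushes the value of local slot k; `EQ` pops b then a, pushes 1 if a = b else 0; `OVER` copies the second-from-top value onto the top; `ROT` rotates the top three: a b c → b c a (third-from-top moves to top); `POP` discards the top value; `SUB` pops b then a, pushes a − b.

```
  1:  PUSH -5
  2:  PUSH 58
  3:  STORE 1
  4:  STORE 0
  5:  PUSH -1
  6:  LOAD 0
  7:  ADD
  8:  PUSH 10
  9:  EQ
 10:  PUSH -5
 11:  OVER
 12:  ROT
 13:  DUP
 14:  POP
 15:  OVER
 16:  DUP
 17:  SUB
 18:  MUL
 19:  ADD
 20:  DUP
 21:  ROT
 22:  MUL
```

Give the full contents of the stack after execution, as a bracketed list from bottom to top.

[0, 0]

PUSH -5  [-5]
PUSH 58  [-5, 58]
STORE 1  [-5]
STORE 0  []
PUSH -1  [-1]
LOAD 0   [-1, -5]
ADD      [-6]
PUSH 10  [-6, 10]
EQ       [0]
PUSH -5  [0, -5]
OVER     [0, -5, 0]
ROT      [-5, 0, 0]
DUP      [-5, 0, 0, 0]
POP      [-5, 0, 0]
OVER     [-5, 0, 0, 0]
DUP      [-5, 0, 0, 0, 0]
SUB      [-5, 0, 0, 0]
MUL      [-5, 0, 0]
ADD      [-5, 0]
DUP      [-5, 0, 0]
ROT      [0, 0, -5]
MUL      [0, 0]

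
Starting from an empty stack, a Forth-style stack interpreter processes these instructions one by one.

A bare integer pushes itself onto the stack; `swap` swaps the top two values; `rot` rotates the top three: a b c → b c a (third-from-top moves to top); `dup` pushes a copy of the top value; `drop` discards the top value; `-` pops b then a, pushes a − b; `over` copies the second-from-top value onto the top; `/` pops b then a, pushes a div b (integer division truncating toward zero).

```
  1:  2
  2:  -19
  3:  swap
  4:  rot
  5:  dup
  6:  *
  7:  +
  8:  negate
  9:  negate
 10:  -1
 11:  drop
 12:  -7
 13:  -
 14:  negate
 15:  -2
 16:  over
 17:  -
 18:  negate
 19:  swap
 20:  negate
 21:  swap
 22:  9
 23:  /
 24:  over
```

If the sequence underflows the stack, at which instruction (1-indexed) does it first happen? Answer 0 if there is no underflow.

4

2     [2]
-19   [2, -19]
swap  [-19, 2]
rot  — needs 3 operands, stack has 2 → underflow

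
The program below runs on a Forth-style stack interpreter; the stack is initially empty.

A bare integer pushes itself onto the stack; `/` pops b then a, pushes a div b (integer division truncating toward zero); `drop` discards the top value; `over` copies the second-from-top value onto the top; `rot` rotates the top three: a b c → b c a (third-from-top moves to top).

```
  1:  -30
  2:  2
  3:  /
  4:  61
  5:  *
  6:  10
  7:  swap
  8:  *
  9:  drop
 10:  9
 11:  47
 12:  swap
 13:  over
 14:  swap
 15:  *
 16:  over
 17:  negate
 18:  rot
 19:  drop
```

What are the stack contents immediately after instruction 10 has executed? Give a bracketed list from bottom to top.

[9]

-30  → [-30]
2    → [-30, 2]
/    → [-15]
61   → [-15, 61]
*    → [-915]
10   → [-915, 10]
swap → [10, -915]
*    → [-9150]
drop → []
9    → [9]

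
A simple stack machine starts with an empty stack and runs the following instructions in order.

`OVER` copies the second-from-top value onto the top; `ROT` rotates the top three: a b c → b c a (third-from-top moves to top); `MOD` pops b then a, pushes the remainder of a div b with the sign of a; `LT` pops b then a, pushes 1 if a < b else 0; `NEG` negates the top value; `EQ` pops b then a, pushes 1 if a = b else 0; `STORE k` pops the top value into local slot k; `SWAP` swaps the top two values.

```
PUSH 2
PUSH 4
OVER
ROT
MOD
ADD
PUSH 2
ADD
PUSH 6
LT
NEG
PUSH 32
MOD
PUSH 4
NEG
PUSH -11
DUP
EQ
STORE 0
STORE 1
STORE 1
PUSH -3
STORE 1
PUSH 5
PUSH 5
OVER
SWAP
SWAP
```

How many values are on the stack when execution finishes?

PUSH 2   : [2]
PUSH 4   : [2, 4]
OVER     : [2, 4, 2]
ROT      : [4, 2, 2]
MOD      : [4, 0]
ADD      : [4]
PUSH 2   : [4, 2]
ADD      : [6]
PUSH 6   : [6, 6]
LT       : [0]
NEG      : [0]
PUSH 32  : [0, 32]
MOD      : [0]
PUSH 4   : [0, 4]
NEG      : [0, -4]
PUSH -11 : [0, -4, -11]
DUP      : [0, -4, -11, -11]
EQ       : [0, -4, 1]
STORE 0  : [0, -4]
STORE 1  : [0]
STORE 1  : []
PUSH -3  : [-3]
STORE 1  : []
PUSH 5   : [5]
PUSH 5   : [5, 5]
OVER     : [5, 5, 5]
SWAP     : [5, 5, 5]
SWAP     : [5, 5, 5]

3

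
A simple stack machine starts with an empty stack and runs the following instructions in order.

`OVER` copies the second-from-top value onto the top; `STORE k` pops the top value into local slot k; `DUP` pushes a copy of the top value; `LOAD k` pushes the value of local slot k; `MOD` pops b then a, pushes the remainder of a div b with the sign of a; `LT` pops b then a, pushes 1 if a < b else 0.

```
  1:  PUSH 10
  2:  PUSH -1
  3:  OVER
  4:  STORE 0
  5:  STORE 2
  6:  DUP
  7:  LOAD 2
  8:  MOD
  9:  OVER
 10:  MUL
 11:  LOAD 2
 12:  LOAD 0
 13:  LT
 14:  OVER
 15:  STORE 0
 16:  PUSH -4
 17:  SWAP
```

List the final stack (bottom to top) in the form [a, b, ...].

[10, 0, -4, 1]

PUSH 10  10
PUSH -1  10 -1
OVER     10 -1 10
STORE 0  10 -1
STORE 2  10
DUP      10 10
LOAD 2   10 10 -1
MOD      10 0
OVER     10 0 10
MUL      10 0
LOAD 2   10 0 -1
LOAD 0   10 0 -1 10
LT       10 0 1
OVER     10 0 1 0
STORE 0  10 0 1
PUSH -4  10 0 1 -4
SWAP     10 0 -4 1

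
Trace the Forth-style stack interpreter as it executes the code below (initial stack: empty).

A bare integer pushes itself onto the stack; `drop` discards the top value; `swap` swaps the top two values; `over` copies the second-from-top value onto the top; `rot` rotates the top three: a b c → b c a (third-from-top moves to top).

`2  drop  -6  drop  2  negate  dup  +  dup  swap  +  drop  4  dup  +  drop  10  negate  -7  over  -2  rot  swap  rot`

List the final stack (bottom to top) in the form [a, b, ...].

2      → [2]
drop   → []
-6     → [-6]
drop   → []
2      → [2]
negate → [-2]
dup    → [-2, -2]
+      → [-4]
dup    → [-4, -4]
swap   → [-4, -4]
+      → [-8]
drop   → []
4      → [4]
dup    → [4, 4]
+      → [8]
drop   → []
10     → [10]
negate → [-10]
-7     → [-10, -7]
over   → [-10, -7, -10]
-2     → [-10, -7, -10, -2]
rot    → [-10, -10, -2, -7]
swap   → [-10, -10, -7, -2]
rot    → [-10, -7, -2, -10]

[-10, -7, -2, -10]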